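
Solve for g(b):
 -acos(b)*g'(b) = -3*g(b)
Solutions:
 g(b) = C1*exp(3*Integral(1/acos(b), b))


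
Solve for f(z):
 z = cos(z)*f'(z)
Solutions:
 f(z) = C1 + Integral(z/cos(z), z)


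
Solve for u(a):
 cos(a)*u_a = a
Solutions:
 u(a) = C1 + Integral(a/cos(a), a)


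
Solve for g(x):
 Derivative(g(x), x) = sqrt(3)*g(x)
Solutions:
 g(x) = C1*exp(sqrt(3)*x)


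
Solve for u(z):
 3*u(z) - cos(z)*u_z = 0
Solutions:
 u(z) = C1*(sin(z) + 1)^(3/2)/(sin(z) - 1)^(3/2)


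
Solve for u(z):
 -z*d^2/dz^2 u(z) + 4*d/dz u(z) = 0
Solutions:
 u(z) = C1 + C2*z^5


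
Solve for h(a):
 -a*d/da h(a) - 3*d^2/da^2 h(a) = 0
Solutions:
 h(a) = C1 + C2*erf(sqrt(6)*a/6)


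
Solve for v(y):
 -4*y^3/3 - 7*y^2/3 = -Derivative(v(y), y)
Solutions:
 v(y) = C1 + y^4/3 + 7*y^3/9


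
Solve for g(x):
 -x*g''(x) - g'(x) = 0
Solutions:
 g(x) = C1 + C2*log(x)


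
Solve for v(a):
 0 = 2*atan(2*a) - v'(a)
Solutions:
 v(a) = C1 + 2*a*atan(2*a) - log(4*a^2 + 1)/2


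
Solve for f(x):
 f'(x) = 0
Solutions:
 f(x) = C1


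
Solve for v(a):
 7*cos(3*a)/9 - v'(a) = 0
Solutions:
 v(a) = C1 + 7*sin(3*a)/27


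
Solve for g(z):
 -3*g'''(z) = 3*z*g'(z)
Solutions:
 g(z) = C1 + Integral(C2*airyai(-z) + C3*airybi(-z), z)


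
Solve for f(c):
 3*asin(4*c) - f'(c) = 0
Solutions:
 f(c) = C1 + 3*c*asin(4*c) + 3*sqrt(1 - 16*c^2)/4


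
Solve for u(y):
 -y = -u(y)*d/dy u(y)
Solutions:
 u(y) = -sqrt(C1 + y^2)
 u(y) = sqrt(C1 + y^2)


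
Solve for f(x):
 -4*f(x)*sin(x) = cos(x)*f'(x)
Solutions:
 f(x) = C1*cos(x)^4


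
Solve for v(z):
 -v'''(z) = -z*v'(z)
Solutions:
 v(z) = C1 + Integral(C2*airyai(z) + C3*airybi(z), z)


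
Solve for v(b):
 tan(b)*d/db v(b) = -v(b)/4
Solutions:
 v(b) = C1/sin(b)^(1/4)


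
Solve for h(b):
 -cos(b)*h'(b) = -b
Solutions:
 h(b) = C1 + Integral(b/cos(b), b)


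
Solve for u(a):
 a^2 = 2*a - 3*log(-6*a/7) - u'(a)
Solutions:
 u(a) = C1 - a^3/3 + a^2 - 3*a*log(-a) + 3*a*(-log(6) + 1 + log(7))


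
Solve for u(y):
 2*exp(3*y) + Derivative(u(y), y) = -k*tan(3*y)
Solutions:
 u(y) = C1 + k*log(cos(3*y))/3 - 2*exp(3*y)/3


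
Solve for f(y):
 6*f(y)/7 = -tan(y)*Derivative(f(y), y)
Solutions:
 f(y) = C1/sin(y)^(6/7)


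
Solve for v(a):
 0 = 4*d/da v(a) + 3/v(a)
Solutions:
 v(a) = -sqrt(C1 - 6*a)/2
 v(a) = sqrt(C1 - 6*a)/2


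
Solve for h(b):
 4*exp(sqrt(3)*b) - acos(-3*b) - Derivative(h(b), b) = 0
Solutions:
 h(b) = C1 - b*acos(-3*b) - sqrt(1 - 9*b^2)/3 + 4*sqrt(3)*exp(sqrt(3)*b)/3


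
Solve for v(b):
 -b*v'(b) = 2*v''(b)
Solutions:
 v(b) = C1 + C2*erf(b/2)


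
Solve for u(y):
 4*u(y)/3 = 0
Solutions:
 u(y) = 0


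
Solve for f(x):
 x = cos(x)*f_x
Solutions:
 f(x) = C1 + Integral(x/cos(x), x)


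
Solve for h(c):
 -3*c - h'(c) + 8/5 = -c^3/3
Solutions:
 h(c) = C1 + c^4/12 - 3*c^2/2 + 8*c/5


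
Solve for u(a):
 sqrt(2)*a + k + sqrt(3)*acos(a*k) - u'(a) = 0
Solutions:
 u(a) = C1 + sqrt(2)*a^2/2 + a*k + sqrt(3)*Piecewise((a*acos(a*k) - sqrt(-a^2*k^2 + 1)/k, Ne(k, 0)), (pi*a/2, True))


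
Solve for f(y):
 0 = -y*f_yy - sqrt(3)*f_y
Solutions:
 f(y) = C1 + C2*y^(1 - sqrt(3))


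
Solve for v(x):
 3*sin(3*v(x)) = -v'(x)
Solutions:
 v(x) = -acos((-C1 - exp(18*x))/(C1 - exp(18*x)))/3 + 2*pi/3
 v(x) = acos((-C1 - exp(18*x))/(C1 - exp(18*x)))/3


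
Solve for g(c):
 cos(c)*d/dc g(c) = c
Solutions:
 g(c) = C1 + Integral(c/cos(c), c)


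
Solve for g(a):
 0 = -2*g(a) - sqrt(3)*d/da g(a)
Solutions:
 g(a) = C1*exp(-2*sqrt(3)*a/3)


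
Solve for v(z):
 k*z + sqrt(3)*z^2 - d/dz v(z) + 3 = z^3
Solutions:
 v(z) = C1 + k*z^2/2 - z^4/4 + sqrt(3)*z^3/3 + 3*z


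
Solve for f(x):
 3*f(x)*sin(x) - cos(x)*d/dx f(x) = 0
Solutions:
 f(x) = C1/cos(x)^3


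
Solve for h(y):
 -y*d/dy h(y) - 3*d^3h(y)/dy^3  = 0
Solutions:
 h(y) = C1 + Integral(C2*airyai(-3^(2/3)*y/3) + C3*airybi(-3^(2/3)*y/3), y)


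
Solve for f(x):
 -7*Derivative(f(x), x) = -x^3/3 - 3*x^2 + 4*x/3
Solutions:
 f(x) = C1 + x^4/84 + x^3/7 - 2*x^2/21


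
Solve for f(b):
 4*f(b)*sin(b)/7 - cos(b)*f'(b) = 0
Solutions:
 f(b) = C1/cos(b)^(4/7)


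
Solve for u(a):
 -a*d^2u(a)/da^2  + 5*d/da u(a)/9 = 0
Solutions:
 u(a) = C1 + C2*a^(14/9)


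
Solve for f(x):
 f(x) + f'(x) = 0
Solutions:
 f(x) = C1*exp(-x)


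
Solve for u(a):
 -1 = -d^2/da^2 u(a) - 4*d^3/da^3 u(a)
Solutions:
 u(a) = C1 + C2*a + C3*exp(-a/4) + a^2/2


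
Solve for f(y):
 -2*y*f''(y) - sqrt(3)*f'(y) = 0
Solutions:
 f(y) = C1 + C2*y^(1 - sqrt(3)/2)


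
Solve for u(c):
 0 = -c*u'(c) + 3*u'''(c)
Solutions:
 u(c) = C1 + Integral(C2*airyai(3^(2/3)*c/3) + C3*airybi(3^(2/3)*c/3), c)


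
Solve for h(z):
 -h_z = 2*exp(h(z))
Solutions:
 h(z) = log(1/(C1 + 2*z))


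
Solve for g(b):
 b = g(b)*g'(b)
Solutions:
 g(b) = -sqrt(C1 + b^2)
 g(b) = sqrt(C1 + b^2)


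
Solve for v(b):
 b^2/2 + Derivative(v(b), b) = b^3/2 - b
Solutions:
 v(b) = C1 + b^4/8 - b^3/6 - b^2/2


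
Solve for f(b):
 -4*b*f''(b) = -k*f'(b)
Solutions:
 f(b) = C1 + b^(re(k)/4 + 1)*(C2*sin(log(b)*Abs(im(k))/4) + C3*cos(log(b)*im(k)/4))


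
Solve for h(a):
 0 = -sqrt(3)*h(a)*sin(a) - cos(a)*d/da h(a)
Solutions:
 h(a) = C1*cos(a)^(sqrt(3))


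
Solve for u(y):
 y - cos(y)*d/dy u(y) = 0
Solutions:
 u(y) = C1 + Integral(y/cos(y), y)


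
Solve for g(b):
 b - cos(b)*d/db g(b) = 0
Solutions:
 g(b) = C1 + Integral(b/cos(b), b)


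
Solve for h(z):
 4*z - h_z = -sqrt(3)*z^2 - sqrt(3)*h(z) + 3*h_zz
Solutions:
 h(z) = C1*exp(z*(-1 + sqrt(1 + 12*sqrt(3)))/6) + C2*exp(-z*(1 + sqrt(1 + 12*sqrt(3)))/6) - z^2 - 2*sqrt(3)*z - 2*sqrt(3) - 2


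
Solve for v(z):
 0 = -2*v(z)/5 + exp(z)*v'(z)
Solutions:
 v(z) = C1*exp(-2*exp(-z)/5)


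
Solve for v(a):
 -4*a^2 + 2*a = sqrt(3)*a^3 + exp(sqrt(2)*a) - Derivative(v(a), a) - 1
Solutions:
 v(a) = C1 + sqrt(3)*a^4/4 + 4*a^3/3 - a^2 - a + sqrt(2)*exp(sqrt(2)*a)/2


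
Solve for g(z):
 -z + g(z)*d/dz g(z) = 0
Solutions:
 g(z) = -sqrt(C1 + z^2)
 g(z) = sqrt(C1 + z^2)


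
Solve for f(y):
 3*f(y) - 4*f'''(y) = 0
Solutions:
 f(y) = C3*exp(6^(1/3)*y/2) + (C1*sin(2^(1/3)*3^(5/6)*y/4) + C2*cos(2^(1/3)*3^(5/6)*y/4))*exp(-6^(1/3)*y/4)


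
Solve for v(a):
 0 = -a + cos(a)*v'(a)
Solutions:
 v(a) = C1 + Integral(a/cos(a), a)


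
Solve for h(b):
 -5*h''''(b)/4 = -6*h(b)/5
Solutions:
 h(b) = C1*exp(-24^(1/4)*sqrt(5)*b/5) + C2*exp(24^(1/4)*sqrt(5)*b/5) + C3*sin(24^(1/4)*sqrt(5)*b/5) + C4*cos(24^(1/4)*sqrt(5)*b/5)


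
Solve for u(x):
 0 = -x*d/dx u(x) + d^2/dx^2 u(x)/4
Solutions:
 u(x) = C1 + C2*erfi(sqrt(2)*x)


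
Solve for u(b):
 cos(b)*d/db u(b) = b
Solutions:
 u(b) = C1 + Integral(b/cos(b), b)


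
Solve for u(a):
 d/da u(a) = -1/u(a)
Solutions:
 u(a) = -sqrt(C1 - 2*a)
 u(a) = sqrt(C1 - 2*a)


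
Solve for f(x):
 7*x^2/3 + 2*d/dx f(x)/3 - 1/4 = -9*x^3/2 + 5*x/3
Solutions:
 f(x) = C1 - 27*x^4/16 - 7*x^3/6 + 5*x^2/4 + 3*x/8


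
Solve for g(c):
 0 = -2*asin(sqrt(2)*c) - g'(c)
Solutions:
 g(c) = C1 - 2*c*asin(sqrt(2)*c) - sqrt(2)*sqrt(1 - 2*c^2)


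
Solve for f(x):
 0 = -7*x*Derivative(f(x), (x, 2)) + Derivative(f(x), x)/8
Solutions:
 f(x) = C1 + C2*x^(57/56)


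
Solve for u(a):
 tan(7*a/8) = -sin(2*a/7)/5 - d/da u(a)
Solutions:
 u(a) = C1 + 8*log(cos(7*a/8))/7 + 7*cos(2*a/7)/10


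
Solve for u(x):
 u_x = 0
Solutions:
 u(x) = C1


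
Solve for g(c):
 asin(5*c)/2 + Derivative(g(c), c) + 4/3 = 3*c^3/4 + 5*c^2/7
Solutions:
 g(c) = C1 + 3*c^4/16 + 5*c^3/21 - c*asin(5*c)/2 - 4*c/3 - sqrt(1 - 25*c^2)/10


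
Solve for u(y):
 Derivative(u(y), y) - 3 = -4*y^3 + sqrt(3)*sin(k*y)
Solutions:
 u(y) = C1 - y^4 + 3*y - sqrt(3)*cos(k*y)/k


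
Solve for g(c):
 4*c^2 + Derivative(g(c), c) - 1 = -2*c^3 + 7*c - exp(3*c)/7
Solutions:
 g(c) = C1 - c^4/2 - 4*c^3/3 + 7*c^2/2 + c - exp(3*c)/21


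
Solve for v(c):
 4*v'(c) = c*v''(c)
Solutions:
 v(c) = C1 + C2*c^5


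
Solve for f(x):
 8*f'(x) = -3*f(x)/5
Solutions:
 f(x) = C1*exp(-3*x/40)


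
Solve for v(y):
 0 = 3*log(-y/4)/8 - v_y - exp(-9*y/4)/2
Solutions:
 v(y) = C1 + 3*y*log(-y)/8 + 3*y*(-2*log(2) - 1)/8 + 2*exp(-9*y/4)/9


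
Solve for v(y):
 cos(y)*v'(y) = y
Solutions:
 v(y) = C1 + Integral(y/cos(y), y)


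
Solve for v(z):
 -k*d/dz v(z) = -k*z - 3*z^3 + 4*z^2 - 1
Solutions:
 v(z) = C1 + z^2/2 + 3*z^4/(4*k) - 4*z^3/(3*k) + z/k


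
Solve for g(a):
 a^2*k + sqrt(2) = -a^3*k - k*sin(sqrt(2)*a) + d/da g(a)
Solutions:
 g(a) = C1 + a^4*k/4 + a^3*k/3 + sqrt(2)*a - sqrt(2)*k*cos(sqrt(2)*a)/2


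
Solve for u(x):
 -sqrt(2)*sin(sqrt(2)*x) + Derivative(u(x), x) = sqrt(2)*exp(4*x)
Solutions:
 u(x) = C1 + sqrt(2)*exp(4*x)/4 - cos(sqrt(2)*x)


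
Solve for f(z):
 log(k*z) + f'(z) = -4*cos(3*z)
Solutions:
 f(z) = C1 - z*log(k*z) + z - 4*sin(3*z)/3


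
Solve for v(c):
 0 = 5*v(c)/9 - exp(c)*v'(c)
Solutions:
 v(c) = C1*exp(-5*exp(-c)/9)


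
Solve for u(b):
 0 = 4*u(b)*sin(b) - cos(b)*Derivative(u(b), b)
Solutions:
 u(b) = C1/cos(b)^4


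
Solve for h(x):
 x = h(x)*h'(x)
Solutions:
 h(x) = -sqrt(C1 + x^2)
 h(x) = sqrt(C1 + x^2)


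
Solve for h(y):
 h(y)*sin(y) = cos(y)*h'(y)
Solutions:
 h(y) = C1/cos(y)


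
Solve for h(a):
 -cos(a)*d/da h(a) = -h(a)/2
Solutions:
 h(a) = C1*(sin(a) + 1)^(1/4)/(sin(a) - 1)^(1/4)


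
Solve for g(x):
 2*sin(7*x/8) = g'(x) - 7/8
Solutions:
 g(x) = C1 + 7*x/8 - 16*cos(7*x/8)/7


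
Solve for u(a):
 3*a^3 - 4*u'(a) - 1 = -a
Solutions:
 u(a) = C1 + 3*a^4/16 + a^2/8 - a/4


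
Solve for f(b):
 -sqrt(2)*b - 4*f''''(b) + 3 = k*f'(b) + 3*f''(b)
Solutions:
 f(b) = C1 + C2*exp(b*(-(k + sqrt(k^2 + 1))^(1/3) + (k + sqrt(k^2 + 1))^(-1/3))/2) + C3*exp(b*((k + sqrt(k^2 + 1))^(1/3)/4 - sqrt(3)*I*(k + sqrt(k^2 + 1))^(1/3)/4 + 1/((-1 + sqrt(3)*I)*(k + sqrt(k^2 + 1))^(1/3)))) + C4*exp(b*((k + sqrt(k^2 + 1))^(1/3)/4 + sqrt(3)*I*(k + sqrt(k^2 + 1))^(1/3)/4 - 1/((1 + sqrt(3)*I)*(k + sqrt(k^2 + 1))^(1/3)))) - sqrt(2)*b^2/(2*k) + 3*b/k + 3*sqrt(2)*b/k^2


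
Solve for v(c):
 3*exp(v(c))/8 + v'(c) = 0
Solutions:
 v(c) = log(1/(C1 + 3*c)) + 3*log(2)


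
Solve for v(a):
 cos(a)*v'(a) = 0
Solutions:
 v(a) = C1


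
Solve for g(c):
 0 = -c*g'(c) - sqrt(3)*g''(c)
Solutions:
 g(c) = C1 + C2*erf(sqrt(2)*3^(3/4)*c/6)


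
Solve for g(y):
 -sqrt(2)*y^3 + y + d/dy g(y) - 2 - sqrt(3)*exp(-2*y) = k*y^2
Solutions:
 g(y) = C1 + k*y^3/3 + sqrt(2)*y^4/4 - y^2/2 + 2*y - sqrt(3)*exp(-2*y)/2


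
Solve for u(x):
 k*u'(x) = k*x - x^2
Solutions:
 u(x) = C1 + x^2/2 - x^3/(3*k)


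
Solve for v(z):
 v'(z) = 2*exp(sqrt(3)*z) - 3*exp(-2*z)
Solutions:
 v(z) = C1 + 2*sqrt(3)*exp(sqrt(3)*z)/3 + 3*exp(-2*z)/2


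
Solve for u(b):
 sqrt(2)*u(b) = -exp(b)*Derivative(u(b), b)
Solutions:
 u(b) = C1*exp(sqrt(2)*exp(-b))


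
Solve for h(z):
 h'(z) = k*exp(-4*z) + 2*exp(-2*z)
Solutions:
 h(z) = C1 - k*exp(-4*z)/4 - exp(-2*z)


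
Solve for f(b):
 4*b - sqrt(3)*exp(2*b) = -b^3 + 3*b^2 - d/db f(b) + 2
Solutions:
 f(b) = C1 - b^4/4 + b^3 - 2*b^2 + 2*b + sqrt(3)*exp(2*b)/2


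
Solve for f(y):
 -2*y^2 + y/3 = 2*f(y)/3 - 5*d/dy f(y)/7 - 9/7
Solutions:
 f(y) = C1*exp(14*y/15) - 3*y^2 - 83*y/14 - 867/196


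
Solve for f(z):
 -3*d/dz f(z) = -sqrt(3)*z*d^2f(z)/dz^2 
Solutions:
 f(z) = C1 + C2*z^(1 + sqrt(3))


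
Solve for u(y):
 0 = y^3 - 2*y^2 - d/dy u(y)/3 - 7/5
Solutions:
 u(y) = C1 + 3*y^4/4 - 2*y^3 - 21*y/5


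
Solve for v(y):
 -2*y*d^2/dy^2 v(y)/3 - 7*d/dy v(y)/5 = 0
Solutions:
 v(y) = C1 + C2/y^(11/10)


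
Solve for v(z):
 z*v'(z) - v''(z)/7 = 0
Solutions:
 v(z) = C1 + C2*erfi(sqrt(14)*z/2)


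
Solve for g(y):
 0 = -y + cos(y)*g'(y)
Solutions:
 g(y) = C1 + Integral(y/cos(y), y)


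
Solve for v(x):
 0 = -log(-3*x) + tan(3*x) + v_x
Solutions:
 v(x) = C1 + x*log(-x) - x + x*log(3) + log(cos(3*x))/3


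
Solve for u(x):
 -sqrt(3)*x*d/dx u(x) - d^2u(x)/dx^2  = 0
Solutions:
 u(x) = C1 + C2*erf(sqrt(2)*3^(1/4)*x/2)


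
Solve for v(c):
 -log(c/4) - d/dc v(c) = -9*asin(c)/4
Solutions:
 v(c) = C1 - c*log(c) + 9*c*asin(c)/4 + c + 2*c*log(2) + 9*sqrt(1 - c^2)/4


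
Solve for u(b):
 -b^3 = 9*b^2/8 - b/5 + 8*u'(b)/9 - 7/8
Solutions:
 u(b) = C1 - 9*b^4/32 - 27*b^3/64 + 9*b^2/80 + 63*b/64


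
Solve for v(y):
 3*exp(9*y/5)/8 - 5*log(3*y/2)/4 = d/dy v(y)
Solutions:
 v(y) = C1 - 5*y*log(y)/4 + 5*y*(-log(3) + log(2) + 1)/4 + 5*exp(9*y/5)/24


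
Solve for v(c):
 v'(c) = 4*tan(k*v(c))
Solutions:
 v(c) = Piecewise((-asin(exp(C1*k + 4*c*k))/k + pi/k, Ne(k, 0)), (nan, True))
 v(c) = Piecewise((asin(exp(C1*k + 4*c*k))/k, Ne(k, 0)), (nan, True))


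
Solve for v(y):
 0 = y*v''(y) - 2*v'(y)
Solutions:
 v(y) = C1 + C2*y^3


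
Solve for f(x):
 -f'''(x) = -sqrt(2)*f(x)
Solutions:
 f(x) = C3*exp(2^(1/6)*x) + (C1*sin(2^(1/6)*sqrt(3)*x/2) + C2*cos(2^(1/6)*sqrt(3)*x/2))*exp(-2^(1/6)*x/2)


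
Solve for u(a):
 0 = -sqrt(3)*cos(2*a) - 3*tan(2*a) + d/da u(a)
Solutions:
 u(a) = C1 - 3*log(cos(2*a))/2 + sqrt(3)*sin(2*a)/2


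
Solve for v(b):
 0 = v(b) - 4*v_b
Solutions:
 v(b) = C1*exp(b/4)


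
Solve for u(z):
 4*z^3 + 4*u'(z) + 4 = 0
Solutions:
 u(z) = C1 - z^4/4 - z


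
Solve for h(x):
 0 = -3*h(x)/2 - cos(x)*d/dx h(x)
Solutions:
 h(x) = C1*(sin(x) - 1)^(3/4)/(sin(x) + 1)^(3/4)


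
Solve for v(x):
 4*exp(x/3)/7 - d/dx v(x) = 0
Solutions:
 v(x) = C1 + 12*exp(x/3)/7


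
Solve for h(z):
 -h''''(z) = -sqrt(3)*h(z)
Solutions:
 h(z) = C1*exp(-3^(1/8)*z) + C2*exp(3^(1/8)*z) + C3*sin(3^(1/8)*z) + C4*cos(3^(1/8)*z)


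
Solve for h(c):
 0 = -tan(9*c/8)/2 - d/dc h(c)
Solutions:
 h(c) = C1 + 4*log(cos(9*c/8))/9


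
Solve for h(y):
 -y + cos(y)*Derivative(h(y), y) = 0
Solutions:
 h(y) = C1 + Integral(y/cos(y), y)


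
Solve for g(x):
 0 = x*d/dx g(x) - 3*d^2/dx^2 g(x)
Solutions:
 g(x) = C1 + C2*erfi(sqrt(6)*x/6)


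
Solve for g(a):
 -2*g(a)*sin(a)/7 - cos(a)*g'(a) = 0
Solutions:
 g(a) = C1*cos(a)^(2/7)


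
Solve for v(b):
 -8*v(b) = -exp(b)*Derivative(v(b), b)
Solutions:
 v(b) = C1*exp(-8*exp(-b))


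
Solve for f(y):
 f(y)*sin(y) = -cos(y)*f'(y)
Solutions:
 f(y) = C1*cos(y)


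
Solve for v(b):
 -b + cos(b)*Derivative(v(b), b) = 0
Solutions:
 v(b) = C1 + Integral(b/cos(b), b)


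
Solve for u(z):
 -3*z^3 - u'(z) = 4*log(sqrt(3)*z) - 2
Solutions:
 u(z) = C1 - 3*z^4/4 - 4*z*log(z) - z*log(9) + 6*z


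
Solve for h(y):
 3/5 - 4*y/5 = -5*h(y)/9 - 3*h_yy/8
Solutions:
 h(y) = C1*sin(2*sqrt(30)*y/9) + C2*cos(2*sqrt(30)*y/9) + 36*y/25 - 27/25


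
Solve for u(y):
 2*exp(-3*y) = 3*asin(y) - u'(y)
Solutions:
 u(y) = C1 + 3*y*asin(y) + 3*sqrt(1 - y^2) + 2*exp(-3*y)/3


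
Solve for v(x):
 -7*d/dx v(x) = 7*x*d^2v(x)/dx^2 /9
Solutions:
 v(x) = C1 + C2/x^8


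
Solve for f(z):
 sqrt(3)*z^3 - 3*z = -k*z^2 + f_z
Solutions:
 f(z) = C1 + k*z^3/3 + sqrt(3)*z^4/4 - 3*z^2/2


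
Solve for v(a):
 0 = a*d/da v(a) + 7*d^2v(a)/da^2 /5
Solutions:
 v(a) = C1 + C2*erf(sqrt(70)*a/14)


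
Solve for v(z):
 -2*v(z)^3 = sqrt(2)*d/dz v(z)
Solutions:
 v(z) = -sqrt(2)*sqrt(-1/(C1 - sqrt(2)*z))/2
 v(z) = sqrt(2)*sqrt(-1/(C1 - sqrt(2)*z))/2


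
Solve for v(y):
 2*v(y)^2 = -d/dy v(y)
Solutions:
 v(y) = 1/(C1 + 2*y)


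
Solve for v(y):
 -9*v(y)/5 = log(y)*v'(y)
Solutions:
 v(y) = C1*exp(-9*li(y)/5)


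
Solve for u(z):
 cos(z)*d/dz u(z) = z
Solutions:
 u(z) = C1 + Integral(z/cos(z), z)


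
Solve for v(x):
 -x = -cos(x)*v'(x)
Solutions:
 v(x) = C1 + Integral(x/cos(x), x)


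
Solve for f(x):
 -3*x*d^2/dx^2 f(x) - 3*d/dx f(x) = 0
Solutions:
 f(x) = C1 + C2*log(x)


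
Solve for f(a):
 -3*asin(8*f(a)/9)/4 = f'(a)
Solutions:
 Integral(1/asin(8*_y/9), (_y, f(a))) = C1 - 3*a/4


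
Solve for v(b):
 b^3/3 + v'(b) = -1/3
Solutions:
 v(b) = C1 - b^4/12 - b/3


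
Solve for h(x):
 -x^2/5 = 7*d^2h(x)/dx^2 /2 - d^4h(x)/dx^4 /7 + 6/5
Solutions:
 h(x) = C1 + C2*x + C3*exp(-7*sqrt(2)*x/2) + C4*exp(7*sqrt(2)*x/2) - x^4/210 - 298*x^2/1715


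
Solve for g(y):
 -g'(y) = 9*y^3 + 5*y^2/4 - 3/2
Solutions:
 g(y) = C1 - 9*y^4/4 - 5*y^3/12 + 3*y/2


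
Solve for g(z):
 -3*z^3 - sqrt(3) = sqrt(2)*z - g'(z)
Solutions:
 g(z) = C1 + 3*z^4/4 + sqrt(2)*z^2/2 + sqrt(3)*z


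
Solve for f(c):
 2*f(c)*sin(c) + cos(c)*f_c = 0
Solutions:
 f(c) = C1*cos(c)^2


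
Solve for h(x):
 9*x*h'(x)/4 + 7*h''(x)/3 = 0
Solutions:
 h(x) = C1 + C2*erf(3*sqrt(42)*x/28)


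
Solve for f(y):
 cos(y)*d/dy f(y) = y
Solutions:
 f(y) = C1 + Integral(y/cos(y), y)


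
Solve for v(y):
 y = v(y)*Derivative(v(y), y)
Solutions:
 v(y) = -sqrt(C1 + y^2)
 v(y) = sqrt(C1 + y^2)


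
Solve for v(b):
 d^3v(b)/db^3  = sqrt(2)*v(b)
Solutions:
 v(b) = C3*exp(2^(1/6)*b) + (C1*sin(2^(1/6)*sqrt(3)*b/2) + C2*cos(2^(1/6)*sqrt(3)*b/2))*exp(-2^(1/6)*b/2)


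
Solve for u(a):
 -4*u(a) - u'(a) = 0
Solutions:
 u(a) = C1*exp(-4*a)


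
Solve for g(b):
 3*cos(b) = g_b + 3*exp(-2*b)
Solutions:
 g(b) = C1 + 3*sin(b) + 3*exp(-2*b)/2


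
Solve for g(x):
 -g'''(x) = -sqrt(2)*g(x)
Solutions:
 g(x) = C3*exp(2^(1/6)*x) + (C1*sin(2^(1/6)*sqrt(3)*x/2) + C2*cos(2^(1/6)*sqrt(3)*x/2))*exp(-2^(1/6)*x/2)


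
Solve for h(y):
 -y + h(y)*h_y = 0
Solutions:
 h(y) = -sqrt(C1 + y^2)
 h(y) = sqrt(C1 + y^2)


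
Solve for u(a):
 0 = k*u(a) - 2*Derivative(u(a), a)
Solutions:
 u(a) = C1*exp(a*k/2)


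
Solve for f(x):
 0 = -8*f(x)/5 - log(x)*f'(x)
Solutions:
 f(x) = C1*exp(-8*li(x)/5)


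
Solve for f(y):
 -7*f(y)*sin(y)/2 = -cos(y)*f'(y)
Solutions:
 f(y) = C1/cos(y)^(7/2)


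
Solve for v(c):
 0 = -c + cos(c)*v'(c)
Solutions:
 v(c) = C1 + Integral(c/cos(c), c)


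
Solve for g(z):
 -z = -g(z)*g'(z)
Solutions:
 g(z) = -sqrt(C1 + z^2)
 g(z) = sqrt(C1 + z^2)


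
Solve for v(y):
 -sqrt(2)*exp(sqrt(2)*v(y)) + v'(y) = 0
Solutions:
 v(y) = sqrt(2)*(2*log(-1/(C1 + sqrt(2)*y)) - log(2))/4


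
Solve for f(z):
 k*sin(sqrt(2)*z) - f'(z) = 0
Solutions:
 f(z) = C1 - sqrt(2)*k*cos(sqrt(2)*z)/2


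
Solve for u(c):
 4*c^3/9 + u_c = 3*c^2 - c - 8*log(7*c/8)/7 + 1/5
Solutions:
 u(c) = C1 - c^4/9 + c^3 - c^2/2 - 8*c*log(c)/7 - 8*c*log(7)/7 + 47*c/35 + 24*c*log(2)/7


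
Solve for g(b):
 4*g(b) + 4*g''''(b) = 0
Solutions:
 g(b) = (C1*sin(sqrt(2)*b/2) + C2*cos(sqrt(2)*b/2))*exp(-sqrt(2)*b/2) + (C3*sin(sqrt(2)*b/2) + C4*cos(sqrt(2)*b/2))*exp(sqrt(2)*b/2)


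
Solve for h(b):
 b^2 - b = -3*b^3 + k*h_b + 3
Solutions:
 h(b) = C1 + 3*b^4/(4*k) + b^3/(3*k) - b^2/(2*k) - 3*b/k


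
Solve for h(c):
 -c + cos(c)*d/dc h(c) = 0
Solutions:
 h(c) = C1 + Integral(c/cos(c), c)


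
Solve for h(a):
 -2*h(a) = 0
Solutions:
 h(a) = 0


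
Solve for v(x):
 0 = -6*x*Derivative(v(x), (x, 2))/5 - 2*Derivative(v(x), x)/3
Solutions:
 v(x) = C1 + C2*x^(4/9)


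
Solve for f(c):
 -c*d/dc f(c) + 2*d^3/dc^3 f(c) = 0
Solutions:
 f(c) = C1 + Integral(C2*airyai(2^(2/3)*c/2) + C3*airybi(2^(2/3)*c/2), c)


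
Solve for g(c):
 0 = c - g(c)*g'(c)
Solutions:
 g(c) = -sqrt(C1 + c^2)
 g(c) = sqrt(C1 + c^2)


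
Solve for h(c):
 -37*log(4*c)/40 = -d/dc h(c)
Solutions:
 h(c) = C1 + 37*c*log(c)/40 - 37*c/40 + 37*c*log(2)/20


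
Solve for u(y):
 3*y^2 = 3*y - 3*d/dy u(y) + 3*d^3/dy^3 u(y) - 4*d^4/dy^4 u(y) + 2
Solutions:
 u(y) = C1 + C2*exp(y*((4*sqrt(33) + 23)^(-1/3) + 2 + (4*sqrt(33) + 23)^(1/3))/8)*sin(sqrt(3)*y*(-(4*sqrt(33) + 23)^(1/3) + (4*sqrt(33) + 23)^(-1/3))/8) + C3*exp(y*((4*sqrt(33) + 23)^(-1/3) + 2 + (4*sqrt(33) + 23)^(1/3))/8)*cos(sqrt(3)*y*(-(4*sqrt(33) + 23)^(1/3) + (4*sqrt(33) + 23)^(-1/3))/8) + C4*exp(y*(-(4*sqrt(33) + 23)^(1/3) - 1/(4*sqrt(33) + 23)^(1/3) + 1)/4) - y^3/3 + y^2/2 - 4*y/3


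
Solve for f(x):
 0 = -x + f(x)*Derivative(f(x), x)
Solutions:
 f(x) = -sqrt(C1 + x^2)
 f(x) = sqrt(C1 + x^2)


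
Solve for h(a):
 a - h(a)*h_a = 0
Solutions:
 h(a) = -sqrt(C1 + a^2)
 h(a) = sqrt(C1 + a^2)


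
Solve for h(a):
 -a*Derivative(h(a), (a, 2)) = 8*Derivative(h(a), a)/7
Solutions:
 h(a) = C1 + C2/a^(1/7)


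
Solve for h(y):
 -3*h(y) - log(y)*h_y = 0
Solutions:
 h(y) = C1*exp(-3*li(y))


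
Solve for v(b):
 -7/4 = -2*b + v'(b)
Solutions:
 v(b) = C1 + b^2 - 7*b/4


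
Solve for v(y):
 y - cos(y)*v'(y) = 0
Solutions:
 v(y) = C1 + Integral(y/cos(y), y)


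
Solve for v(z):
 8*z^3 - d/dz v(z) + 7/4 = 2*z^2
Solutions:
 v(z) = C1 + 2*z^4 - 2*z^3/3 + 7*z/4


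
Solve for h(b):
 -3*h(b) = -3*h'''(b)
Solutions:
 h(b) = C3*exp(b) + (C1*sin(sqrt(3)*b/2) + C2*cos(sqrt(3)*b/2))*exp(-b/2)


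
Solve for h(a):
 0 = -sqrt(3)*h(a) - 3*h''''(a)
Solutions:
 h(a) = (C1*sin(sqrt(2)*3^(7/8)*a/6) + C2*cos(sqrt(2)*3^(7/8)*a/6))*exp(-sqrt(2)*3^(7/8)*a/6) + (C3*sin(sqrt(2)*3^(7/8)*a/6) + C4*cos(sqrt(2)*3^(7/8)*a/6))*exp(sqrt(2)*3^(7/8)*a/6)


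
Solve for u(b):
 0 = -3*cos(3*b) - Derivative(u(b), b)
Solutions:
 u(b) = C1 - sin(3*b)


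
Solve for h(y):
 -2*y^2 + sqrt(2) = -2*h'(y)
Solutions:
 h(y) = C1 + y^3/3 - sqrt(2)*y/2


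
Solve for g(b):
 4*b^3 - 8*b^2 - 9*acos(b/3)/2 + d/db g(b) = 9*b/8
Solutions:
 g(b) = C1 - b^4 + 8*b^3/3 + 9*b^2/16 + 9*b*acos(b/3)/2 - 9*sqrt(9 - b^2)/2


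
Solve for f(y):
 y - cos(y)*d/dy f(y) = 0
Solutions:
 f(y) = C1 + Integral(y/cos(y), y)


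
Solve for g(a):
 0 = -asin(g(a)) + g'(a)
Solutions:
 Integral(1/asin(_y), (_y, g(a))) = C1 + a


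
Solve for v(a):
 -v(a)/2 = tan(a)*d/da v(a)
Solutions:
 v(a) = C1/sqrt(sin(a))


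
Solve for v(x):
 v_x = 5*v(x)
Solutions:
 v(x) = C1*exp(5*x)


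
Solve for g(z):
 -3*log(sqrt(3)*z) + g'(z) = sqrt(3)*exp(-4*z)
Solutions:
 g(z) = C1 + 3*z*log(z) + z*(-3 + 3*log(3)/2) - sqrt(3)*exp(-4*z)/4


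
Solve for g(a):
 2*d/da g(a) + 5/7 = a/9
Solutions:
 g(a) = C1 + a^2/36 - 5*a/14


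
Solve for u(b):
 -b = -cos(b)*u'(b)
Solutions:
 u(b) = C1 + Integral(b/cos(b), b)


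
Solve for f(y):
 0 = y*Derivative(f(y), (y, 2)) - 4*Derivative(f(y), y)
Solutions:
 f(y) = C1 + C2*y^5


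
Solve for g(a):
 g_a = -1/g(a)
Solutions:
 g(a) = -sqrt(C1 - 2*a)
 g(a) = sqrt(C1 - 2*a)


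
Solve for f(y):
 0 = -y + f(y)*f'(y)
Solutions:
 f(y) = -sqrt(C1 + y^2)
 f(y) = sqrt(C1 + y^2)


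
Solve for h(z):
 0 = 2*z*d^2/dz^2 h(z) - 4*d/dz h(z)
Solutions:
 h(z) = C1 + C2*z^3


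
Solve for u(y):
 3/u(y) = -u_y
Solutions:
 u(y) = -sqrt(C1 - 6*y)
 u(y) = sqrt(C1 - 6*y)


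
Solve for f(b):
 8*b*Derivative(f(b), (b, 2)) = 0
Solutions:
 f(b) = C1 + C2*b


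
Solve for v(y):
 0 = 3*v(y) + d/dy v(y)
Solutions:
 v(y) = C1*exp(-3*y)


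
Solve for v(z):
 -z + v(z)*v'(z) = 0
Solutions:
 v(z) = -sqrt(C1 + z^2)
 v(z) = sqrt(C1 + z^2)


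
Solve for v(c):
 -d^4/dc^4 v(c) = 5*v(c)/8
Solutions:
 v(c) = (C1*sin(2^(3/4)*5^(1/4)*c/4) + C2*cos(2^(3/4)*5^(1/4)*c/4))*exp(-2^(3/4)*5^(1/4)*c/4) + (C3*sin(2^(3/4)*5^(1/4)*c/4) + C4*cos(2^(3/4)*5^(1/4)*c/4))*exp(2^(3/4)*5^(1/4)*c/4)


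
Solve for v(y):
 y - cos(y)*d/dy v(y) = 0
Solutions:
 v(y) = C1 + Integral(y/cos(y), y)


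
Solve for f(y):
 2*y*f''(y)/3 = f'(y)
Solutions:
 f(y) = C1 + C2*y^(5/2)


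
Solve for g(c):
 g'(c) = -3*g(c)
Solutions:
 g(c) = C1*exp(-3*c)


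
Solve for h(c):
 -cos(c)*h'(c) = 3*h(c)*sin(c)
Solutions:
 h(c) = C1*cos(c)^3


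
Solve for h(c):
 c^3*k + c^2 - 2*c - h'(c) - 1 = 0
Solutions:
 h(c) = C1 + c^4*k/4 + c^3/3 - c^2 - c


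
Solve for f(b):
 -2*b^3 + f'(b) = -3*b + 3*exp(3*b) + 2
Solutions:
 f(b) = C1 + b^4/2 - 3*b^2/2 + 2*b + exp(3*b)


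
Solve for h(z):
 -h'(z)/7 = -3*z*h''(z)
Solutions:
 h(z) = C1 + C2*z^(22/21)


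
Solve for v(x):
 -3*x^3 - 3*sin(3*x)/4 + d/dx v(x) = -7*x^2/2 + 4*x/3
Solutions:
 v(x) = C1 + 3*x^4/4 - 7*x^3/6 + 2*x^2/3 - cos(3*x)/4


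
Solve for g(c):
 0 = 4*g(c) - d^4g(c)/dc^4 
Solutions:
 g(c) = C1*exp(-sqrt(2)*c) + C2*exp(sqrt(2)*c) + C3*sin(sqrt(2)*c) + C4*cos(sqrt(2)*c)


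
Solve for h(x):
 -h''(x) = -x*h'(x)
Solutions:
 h(x) = C1 + C2*erfi(sqrt(2)*x/2)


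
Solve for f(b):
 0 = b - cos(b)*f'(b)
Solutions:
 f(b) = C1 + Integral(b/cos(b), b)


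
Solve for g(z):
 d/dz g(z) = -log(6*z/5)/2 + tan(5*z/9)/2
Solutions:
 g(z) = C1 - z*log(z)/2 - z*log(6) + z/2 + z*log(30)/2 - 9*log(cos(5*z/9))/10


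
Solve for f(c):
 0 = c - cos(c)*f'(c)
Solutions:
 f(c) = C1 + Integral(c/cos(c), c)


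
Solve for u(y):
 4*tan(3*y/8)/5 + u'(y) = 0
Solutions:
 u(y) = C1 + 32*log(cos(3*y/8))/15


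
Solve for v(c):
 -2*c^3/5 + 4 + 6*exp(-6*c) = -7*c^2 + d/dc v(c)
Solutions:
 v(c) = C1 - c^4/10 + 7*c^3/3 + 4*c - exp(-6*c)


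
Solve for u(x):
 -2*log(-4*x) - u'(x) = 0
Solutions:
 u(x) = C1 - 2*x*log(-x) + 2*x*(1 - 2*log(2))


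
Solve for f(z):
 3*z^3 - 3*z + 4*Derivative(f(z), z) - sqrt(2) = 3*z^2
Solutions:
 f(z) = C1 - 3*z^4/16 + z^3/4 + 3*z^2/8 + sqrt(2)*z/4


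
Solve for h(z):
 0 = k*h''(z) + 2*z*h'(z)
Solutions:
 h(z) = C1 + C2*sqrt(k)*erf(z*sqrt(1/k))


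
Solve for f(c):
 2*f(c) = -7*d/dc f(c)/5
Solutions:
 f(c) = C1*exp(-10*c/7)


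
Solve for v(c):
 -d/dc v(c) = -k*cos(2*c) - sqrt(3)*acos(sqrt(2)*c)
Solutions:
 v(c) = C1 + k*sin(2*c)/2 + sqrt(3)*(c*acos(sqrt(2)*c) - sqrt(2)*sqrt(1 - 2*c^2)/2)


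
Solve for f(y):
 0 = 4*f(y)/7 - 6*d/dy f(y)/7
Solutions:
 f(y) = C1*exp(2*y/3)


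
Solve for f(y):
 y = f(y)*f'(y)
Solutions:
 f(y) = -sqrt(C1 + y^2)
 f(y) = sqrt(C1 + y^2)


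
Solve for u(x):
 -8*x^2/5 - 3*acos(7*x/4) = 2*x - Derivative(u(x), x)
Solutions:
 u(x) = C1 + 8*x^3/15 + x^2 + 3*x*acos(7*x/4) - 3*sqrt(16 - 49*x^2)/7


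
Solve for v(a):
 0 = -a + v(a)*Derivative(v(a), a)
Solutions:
 v(a) = -sqrt(C1 + a^2)
 v(a) = sqrt(C1 + a^2)


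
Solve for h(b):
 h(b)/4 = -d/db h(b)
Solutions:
 h(b) = C1*exp(-b/4)


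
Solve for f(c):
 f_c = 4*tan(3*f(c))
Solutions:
 f(c) = -asin(C1*exp(12*c))/3 + pi/3
 f(c) = asin(C1*exp(12*c))/3


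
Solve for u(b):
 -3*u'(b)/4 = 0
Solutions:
 u(b) = C1


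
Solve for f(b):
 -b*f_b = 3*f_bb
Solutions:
 f(b) = C1 + C2*erf(sqrt(6)*b/6)


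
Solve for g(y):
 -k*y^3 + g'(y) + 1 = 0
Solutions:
 g(y) = C1 + k*y^4/4 - y


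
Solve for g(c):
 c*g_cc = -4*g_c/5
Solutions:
 g(c) = C1 + C2*c^(1/5)


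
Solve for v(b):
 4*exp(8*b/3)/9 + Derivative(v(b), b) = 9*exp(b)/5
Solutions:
 v(b) = C1 - exp(8*b/3)/6 + 9*exp(b)/5


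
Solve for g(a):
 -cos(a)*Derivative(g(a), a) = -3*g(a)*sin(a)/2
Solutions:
 g(a) = C1/cos(a)^(3/2)


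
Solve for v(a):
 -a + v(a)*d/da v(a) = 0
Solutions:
 v(a) = -sqrt(C1 + a^2)
 v(a) = sqrt(C1 + a^2)


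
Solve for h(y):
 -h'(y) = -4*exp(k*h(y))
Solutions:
 h(y) = Piecewise((log(-1/(C1*k + 4*k*y))/k, Ne(k, 0)), (nan, True))
 h(y) = Piecewise((C1 + 4*y, Eq(k, 0)), (nan, True))


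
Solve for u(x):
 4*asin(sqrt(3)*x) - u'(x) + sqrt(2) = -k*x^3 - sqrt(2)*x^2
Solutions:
 u(x) = C1 + k*x^4/4 + sqrt(2)*x^3/3 + 4*x*asin(sqrt(3)*x) + sqrt(2)*x + 4*sqrt(3)*sqrt(1 - 3*x^2)/3


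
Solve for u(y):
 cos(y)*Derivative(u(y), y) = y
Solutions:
 u(y) = C1 + Integral(y/cos(y), y)


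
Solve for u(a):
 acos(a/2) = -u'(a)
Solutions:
 u(a) = C1 - a*acos(a/2) + sqrt(4 - a^2)


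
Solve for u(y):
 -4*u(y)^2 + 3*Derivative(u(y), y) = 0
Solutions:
 u(y) = -3/(C1 + 4*y)


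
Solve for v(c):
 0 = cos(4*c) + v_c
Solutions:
 v(c) = C1 - sin(4*c)/4


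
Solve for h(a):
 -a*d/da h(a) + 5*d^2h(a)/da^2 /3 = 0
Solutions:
 h(a) = C1 + C2*erfi(sqrt(30)*a/10)


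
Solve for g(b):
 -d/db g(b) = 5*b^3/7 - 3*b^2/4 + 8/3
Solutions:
 g(b) = C1 - 5*b^4/28 + b^3/4 - 8*b/3


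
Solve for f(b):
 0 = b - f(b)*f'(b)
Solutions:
 f(b) = -sqrt(C1 + b^2)
 f(b) = sqrt(C1 + b^2)


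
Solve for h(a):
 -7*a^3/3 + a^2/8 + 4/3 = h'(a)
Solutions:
 h(a) = C1 - 7*a^4/12 + a^3/24 + 4*a/3


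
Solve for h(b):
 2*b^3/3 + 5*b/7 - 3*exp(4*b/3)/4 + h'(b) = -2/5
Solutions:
 h(b) = C1 - b^4/6 - 5*b^2/14 - 2*b/5 + 9*exp(4*b/3)/16


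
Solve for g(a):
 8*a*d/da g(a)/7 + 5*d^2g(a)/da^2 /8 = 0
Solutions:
 g(a) = C1 + C2*erf(4*sqrt(70)*a/35)


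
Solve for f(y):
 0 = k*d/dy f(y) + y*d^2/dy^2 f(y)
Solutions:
 f(y) = C1 + y^(1 - re(k))*(C2*sin(log(y)*Abs(im(k))) + C3*cos(log(y)*im(k)))


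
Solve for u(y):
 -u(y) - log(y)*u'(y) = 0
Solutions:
 u(y) = C1*exp(-li(y))


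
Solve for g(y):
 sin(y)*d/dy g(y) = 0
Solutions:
 g(y) = C1


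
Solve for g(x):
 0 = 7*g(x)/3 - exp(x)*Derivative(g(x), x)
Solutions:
 g(x) = C1*exp(-7*exp(-x)/3)


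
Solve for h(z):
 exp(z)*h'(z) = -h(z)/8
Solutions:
 h(z) = C1*exp(exp(-z)/8)


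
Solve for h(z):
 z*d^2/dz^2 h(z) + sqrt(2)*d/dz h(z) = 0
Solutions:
 h(z) = C1 + C2*z^(1 - sqrt(2))


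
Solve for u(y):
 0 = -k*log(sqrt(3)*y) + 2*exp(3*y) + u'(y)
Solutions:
 u(y) = C1 + k*y*log(y) + k*y*(-1 + log(3)/2) - 2*exp(3*y)/3


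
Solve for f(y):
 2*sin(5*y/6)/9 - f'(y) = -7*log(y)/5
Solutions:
 f(y) = C1 + 7*y*log(y)/5 - 7*y/5 - 4*cos(5*y/6)/15


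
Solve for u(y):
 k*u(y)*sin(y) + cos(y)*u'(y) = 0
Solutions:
 u(y) = C1*exp(k*log(cos(y)))


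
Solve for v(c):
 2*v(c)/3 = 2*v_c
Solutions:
 v(c) = C1*exp(c/3)


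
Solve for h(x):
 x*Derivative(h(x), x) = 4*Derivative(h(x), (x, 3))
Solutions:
 h(x) = C1 + Integral(C2*airyai(2^(1/3)*x/2) + C3*airybi(2^(1/3)*x/2), x)


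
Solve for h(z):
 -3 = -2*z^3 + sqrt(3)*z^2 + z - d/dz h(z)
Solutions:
 h(z) = C1 - z^4/2 + sqrt(3)*z^3/3 + z^2/2 + 3*z


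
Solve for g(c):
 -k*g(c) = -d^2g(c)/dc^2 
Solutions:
 g(c) = C1*exp(-c*sqrt(k)) + C2*exp(c*sqrt(k))


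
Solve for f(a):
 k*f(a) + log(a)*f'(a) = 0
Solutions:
 f(a) = C1*exp(-k*li(a))


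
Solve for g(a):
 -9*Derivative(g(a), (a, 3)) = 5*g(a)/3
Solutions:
 g(a) = C3*exp(-5^(1/3)*a/3) + (C1*sin(sqrt(3)*5^(1/3)*a/6) + C2*cos(sqrt(3)*5^(1/3)*a/6))*exp(5^(1/3)*a/6)


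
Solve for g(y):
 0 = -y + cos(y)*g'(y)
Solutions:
 g(y) = C1 + Integral(y/cos(y), y)


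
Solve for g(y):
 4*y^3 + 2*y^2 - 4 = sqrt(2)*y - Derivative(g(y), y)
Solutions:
 g(y) = C1 - y^4 - 2*y^3/3 + sqrt(2)*y^2/2 + 4*y


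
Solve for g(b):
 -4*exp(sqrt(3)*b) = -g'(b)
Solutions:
 g(b) = C1 + 4*sqrt(3)*exp(sqrt(3)*b)/3


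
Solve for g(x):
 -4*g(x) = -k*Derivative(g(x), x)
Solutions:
 g(x) = C1*exp(4*x/k)


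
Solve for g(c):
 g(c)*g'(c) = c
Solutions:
 g(c) = -sqrt(C1 + c^2)
 g(c) = sqrt(C1 + c^2)


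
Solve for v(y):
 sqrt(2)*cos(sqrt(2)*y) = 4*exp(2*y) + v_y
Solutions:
 v(y) = C1 - 2*exp(2*y) + sin(sqrt(2)*y)


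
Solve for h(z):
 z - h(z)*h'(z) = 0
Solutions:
 h(z) = -sqrt(C1 + z^2)
 h(z) = sqrt(C1 + z^2)


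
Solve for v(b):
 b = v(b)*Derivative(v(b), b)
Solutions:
 v(b) = -sqrt(C1 + b^2)
 v(b) = sqrt(C1 + b^2)


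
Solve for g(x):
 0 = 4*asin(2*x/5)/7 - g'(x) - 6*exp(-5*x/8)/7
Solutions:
 g(x) = C1 + 4*x*asin(2*x/5)/7 + 2*sqrt(25 - 4*x^2)/7 + 48*exp(-5*x/8)/35


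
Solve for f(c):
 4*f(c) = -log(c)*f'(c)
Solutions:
 f(c) = C1*exp(-4*li(c))


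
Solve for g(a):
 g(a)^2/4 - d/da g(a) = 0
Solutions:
 g(a) = -4/(C1 + a)


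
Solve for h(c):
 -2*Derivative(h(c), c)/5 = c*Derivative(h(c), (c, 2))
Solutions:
 h(c) = C1 + C2*c^(3/5)


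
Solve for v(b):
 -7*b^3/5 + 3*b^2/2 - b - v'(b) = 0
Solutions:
 v(b) = C1 - 7*b^4/20 + b^3/2 - b^2/2


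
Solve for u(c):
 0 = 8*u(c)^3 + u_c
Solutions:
 u(c) = -sqrt(2)*sqrt(-1/(C1 - 8*c))/2
 u(c) = sqrt(2)*sqrt(-1/(C1 - 8*c))/2


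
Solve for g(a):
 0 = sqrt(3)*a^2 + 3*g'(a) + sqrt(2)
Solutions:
 g(a) = C1 - sqrt(3)*a^3/9 - sqrt(2)*a/3


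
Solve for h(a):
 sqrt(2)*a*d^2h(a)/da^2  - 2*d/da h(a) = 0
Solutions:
 h(a) = C1 + C2*a^(1 + sqrt(2))


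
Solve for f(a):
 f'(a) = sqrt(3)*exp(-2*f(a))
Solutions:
 f(a) = log(-sqrt(C1 + 2*sqrt(3)*a))
 f(a) = log(C1 + 2*sqrt(3)*a)/2


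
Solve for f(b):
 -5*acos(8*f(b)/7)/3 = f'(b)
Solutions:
 Integral(1/acos(8*_y/7), (_y, f(b))) = C1 - 5*b/3


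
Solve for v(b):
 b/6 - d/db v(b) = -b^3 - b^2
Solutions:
 v(b) = C1 + b^4/4 + b^3/3 + b^2/12


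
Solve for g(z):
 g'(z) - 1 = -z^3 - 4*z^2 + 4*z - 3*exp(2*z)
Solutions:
 g(z) = C1 - z^4/4 - 4*z^3/3 + 2*z^2 + z - 3*exp(2*z)/2


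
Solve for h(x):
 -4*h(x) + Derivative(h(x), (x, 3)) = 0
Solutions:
 h(x) = C3*exp(2^(2/3)*x) + (C1*sin(2^(2/3)*sqrt(3)*x/2) + C2*cos(2^(2/3)*sqrt(3)*x/2))*exp(-2^(2/3)*x/2)


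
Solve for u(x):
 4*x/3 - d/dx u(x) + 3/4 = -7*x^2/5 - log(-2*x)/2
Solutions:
 u(x) = C1 + 7*x^3/15 + 2*x^2/3 + x*log(-x)/2 + x*(1 + 2*log(2))/4


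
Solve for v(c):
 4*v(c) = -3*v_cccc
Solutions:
 v(c) = (C1*sin(3^(3/4)*c/3) + C2*cos(3^(3/4)*c/3))*exp(-3^(3/4)*c/3) + (C3*sin(3^(3/4)*c/3) + C4*cos(3^(3/4)*c/3))*exp(3^(3/4)*c/3)


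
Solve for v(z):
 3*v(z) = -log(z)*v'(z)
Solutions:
 v(z) = C1*exp(-3*li(z))


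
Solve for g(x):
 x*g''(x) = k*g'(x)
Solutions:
 g(x) = C1 + x^(re(k) + 1)*(C2*sin(log(x)*Abs(im(k))) + C3*cos(log(x)*im(k)))


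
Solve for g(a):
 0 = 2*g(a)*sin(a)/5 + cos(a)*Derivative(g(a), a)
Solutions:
 g(a) = C1*cos(a)^(2/5)


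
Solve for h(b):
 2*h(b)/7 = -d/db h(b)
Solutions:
 h(b) = C1*exp(-2*b/7)


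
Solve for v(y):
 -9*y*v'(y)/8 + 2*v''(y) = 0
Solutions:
 v(y) = C1 + C2*erfi(3*sqrt(2)*y/8)


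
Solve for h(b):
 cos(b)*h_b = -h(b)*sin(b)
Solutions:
 h(b) = C1*cos(b)


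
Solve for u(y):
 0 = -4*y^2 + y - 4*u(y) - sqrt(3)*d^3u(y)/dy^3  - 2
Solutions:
 u(y) = C3*exp(-2^(2/3)*3^(5/6)*y/3) - y^2 + y/4 + (C1*sin(2^(2/3)*3^(1/3)*y/2) + C2*cos(2^(2/3)*3^(1/3)*y/2))*exp(2^(2/3)*3^(5/6)*y/6) - 1/2


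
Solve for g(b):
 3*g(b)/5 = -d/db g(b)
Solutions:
 g(b) = C1*exp(-3*b/5)


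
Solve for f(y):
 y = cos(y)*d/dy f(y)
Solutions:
 f(y) = C1 + Integral(y/cos(y), y)


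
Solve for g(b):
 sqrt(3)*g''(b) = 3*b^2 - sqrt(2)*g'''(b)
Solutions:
 g(b) = C1 + C2*b + C3*exp(-sqrt(6)*b/2) + sqrt(3)*b^4/12 - sqrt(2)*b^3/3 + 2*sqrt(3)*b^2/3


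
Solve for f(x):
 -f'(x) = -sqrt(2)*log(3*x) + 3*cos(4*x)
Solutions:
 f(x) = C1 + sqrt(2)*x*(log(x) - 1) + sqrt(2)*x*log(3) - 3*sin(4*x)/4


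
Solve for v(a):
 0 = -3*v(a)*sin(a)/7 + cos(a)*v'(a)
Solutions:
 v(a) = C1/cos(a)^(3/7)


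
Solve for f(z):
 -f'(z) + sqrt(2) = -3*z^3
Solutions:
 f(z) = C1 + 3*z^4/4 + sqrt(2)*z


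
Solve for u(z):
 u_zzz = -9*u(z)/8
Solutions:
 u(z) = C3*exp(-3^(2/3)*z/2) + (C1*sin(3*3^(1/6)*z/4) + C2*cos(3*3^(1/6)*z/4))*exp(3^(2/3)*z/4)


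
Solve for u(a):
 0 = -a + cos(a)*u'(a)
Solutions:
 u(a) = C1 + Integral(a/cos(a), a)


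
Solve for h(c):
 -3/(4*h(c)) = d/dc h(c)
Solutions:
 h(c) = -sqrt(C1 - 6*c)/2
 h(c) = sqrt(C1 - 6*c)/2


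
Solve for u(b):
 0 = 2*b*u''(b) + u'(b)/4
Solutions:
 u(b) = C1 + C2*b^(7/8)


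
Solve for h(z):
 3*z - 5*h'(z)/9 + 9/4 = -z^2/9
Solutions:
 h(z) = C1 + z^3/15 + 27*z^2/10 + 81*z/20


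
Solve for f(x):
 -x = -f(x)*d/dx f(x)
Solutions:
 f(x) = -sqrt(C1 + x^2)
 f(x) = sqrt(C1 + x^2)


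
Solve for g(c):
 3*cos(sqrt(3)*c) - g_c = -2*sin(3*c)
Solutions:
 g(c) = C1 + sqrt(3)*sin(sqrt(3)*c) - 2*cos(3*c)/3


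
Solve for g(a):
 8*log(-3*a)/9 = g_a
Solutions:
 g(a) = C1 + 8*a*log(-a)/9 + 8*a*(-1 + log(3))/9


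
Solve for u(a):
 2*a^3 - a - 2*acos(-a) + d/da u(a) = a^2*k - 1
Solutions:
 u(a) = C1 - a^4/2 + a^3*k/3 + a^2/2 + 2*a*acos(-a) - a + 2*sqrt(1 - a^2)


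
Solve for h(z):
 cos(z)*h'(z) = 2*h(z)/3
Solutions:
 h(z) = C1*(sin(z) + 1)^(1/3)/(sin(z) - 1)^(1/3)


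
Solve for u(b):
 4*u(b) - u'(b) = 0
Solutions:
 u(b) = C1*exp(4*b)


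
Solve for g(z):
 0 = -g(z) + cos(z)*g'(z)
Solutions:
 g(z) = C1*sqrt(sin(z) + 1)/sqrt(sin(z) - 1)


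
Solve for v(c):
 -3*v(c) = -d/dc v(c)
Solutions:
 v(c) = C1*exp(3*c)


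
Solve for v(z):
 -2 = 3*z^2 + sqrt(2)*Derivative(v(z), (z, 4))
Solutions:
 v(z) = C1 + C2*z + C3*z^2 + C4*z^3 - sqrt(2)*z^6/240 - sqrt(2)*z^4/24


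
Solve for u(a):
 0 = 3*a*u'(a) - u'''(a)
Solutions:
 u(a) = C1 + Integral(C2*airyai(3^(1/3)*a) + C3*airybi(3^(1/3)*a), a)


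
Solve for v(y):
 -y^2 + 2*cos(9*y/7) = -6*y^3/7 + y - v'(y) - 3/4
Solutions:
 v(y) = C1 - 3*y^4/14 + y^3/3 + y^2/2 - 3*y/4 - 14*sin(9*y/7)/9


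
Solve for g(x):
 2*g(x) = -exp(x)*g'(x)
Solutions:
 g(x) = C1*exp(2*exp(-x))


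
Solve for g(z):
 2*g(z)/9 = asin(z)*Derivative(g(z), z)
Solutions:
 g(z) = C1*exp(2*Integral(1/asin(z), z)/9)


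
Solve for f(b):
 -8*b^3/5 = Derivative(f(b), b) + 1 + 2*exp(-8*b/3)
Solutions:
 f(b) = C1 - 2*b^4/5 - b + 3*exp(-8*b/3)/4


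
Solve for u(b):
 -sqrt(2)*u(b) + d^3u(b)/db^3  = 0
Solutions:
 u(b) = C3*exp(2^(1/6)*b) + (C1*sin(2^(1/6)*sqrt(3)*b/2) + C2*cos(2^(1/6)*sqrt(3)*b/2))*exp(-2^(1/6)*b/2)


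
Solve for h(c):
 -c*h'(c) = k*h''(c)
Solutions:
 h(c) = C1 + C2*sqrt(k)*erf(sqrt(2)*c*sqrt(1/k)/2)


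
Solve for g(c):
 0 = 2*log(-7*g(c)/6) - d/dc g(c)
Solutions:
 -Integral(1/(log(-_y) - log(6) + log(7)), (_y, g(c)))/2 = C1 - c


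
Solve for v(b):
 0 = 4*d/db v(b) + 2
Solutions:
 v(b) = C1 - b/2


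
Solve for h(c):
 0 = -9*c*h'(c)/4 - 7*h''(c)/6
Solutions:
 h(c) = C1 + C2*erf(3*sqrt(21)*c/14)


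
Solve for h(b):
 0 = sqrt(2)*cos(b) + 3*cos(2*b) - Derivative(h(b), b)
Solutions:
 h(b) = C1 + sqrt(2)*sin(b) + 3*sin(2*b)/2


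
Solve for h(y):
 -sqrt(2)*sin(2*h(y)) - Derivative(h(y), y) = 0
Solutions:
 h(y) = pi - acos((-C1 - exp(4*sqrt(2)*y))/(C1 - exp(4*sqrt(2)*y)))/2
 h(y) = acos((-C1 - exp(4*sqrt(2)*y))/(C1 - exp(4*sqrt(2)*y)))/2


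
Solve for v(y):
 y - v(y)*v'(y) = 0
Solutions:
 v(y) = -sqrt(C1 + y^2)
 v(y) = sqrt(C1 + y^2)


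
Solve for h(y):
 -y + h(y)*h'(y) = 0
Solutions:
 h(y) = -sqrt(C1 + y^2)
 h(y) = sqrt(C1 + y^2)


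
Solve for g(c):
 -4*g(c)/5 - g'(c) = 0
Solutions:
 g(c) = C1*exp(-4*c/5)


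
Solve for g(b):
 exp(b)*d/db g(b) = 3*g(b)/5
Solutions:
 g(b) = C1*exp(-3*exp(-b)/5)


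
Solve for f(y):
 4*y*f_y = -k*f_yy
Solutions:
 f(y) = C1 + C2*sqrt(k)*erf(sqrt(2)*y*sqrt(1/k))


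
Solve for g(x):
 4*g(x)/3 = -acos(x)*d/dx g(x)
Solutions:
 g(x) = C1*exp(-4*Integral(1/acos(x), x)/3)


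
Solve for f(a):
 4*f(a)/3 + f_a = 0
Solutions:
 f(a) = C1*exp(-4*a/3)


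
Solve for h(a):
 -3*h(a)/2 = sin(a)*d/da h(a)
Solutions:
 h(a) = C1*(cos(a) + 1)^(3/4)/(cos(a) - 1)^(3/4)


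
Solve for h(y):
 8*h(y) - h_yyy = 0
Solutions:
 h(y) = C3*exp(2*y) + (C1*sin(sqrt(3)*y) + C2*cos(sqrt(3)*y))*exp(-y)


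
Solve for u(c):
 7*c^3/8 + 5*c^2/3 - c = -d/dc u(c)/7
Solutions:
 u(c) = C1 - 49*c^4/32 - 35*c^3/9 + 7*c^2/2


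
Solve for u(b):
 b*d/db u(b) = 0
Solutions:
 u(b) = C1


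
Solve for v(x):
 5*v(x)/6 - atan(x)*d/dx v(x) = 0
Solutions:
 v(x) = C1*exp(5*Integral(1/atan(x), x)/6)


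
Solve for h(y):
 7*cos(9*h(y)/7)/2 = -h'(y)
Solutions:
 7*y/2 - 7*log(sin(9*h(y)/7) - 1)/18 + 7*log(sin(9*h(y)/7) + 1)/18 = C1


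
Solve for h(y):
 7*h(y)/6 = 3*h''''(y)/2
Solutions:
 h(y) = C1*exp(-sqrt(3)*7^(1/4)*y/3) + C2*exp(sqrt(3)*7^(1/4)*y/3) + C3*sin(sqrt(3)*7^(1/4)*y/3) + C4*cos(sqrt(3)*7^(1/4)*y/3)
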